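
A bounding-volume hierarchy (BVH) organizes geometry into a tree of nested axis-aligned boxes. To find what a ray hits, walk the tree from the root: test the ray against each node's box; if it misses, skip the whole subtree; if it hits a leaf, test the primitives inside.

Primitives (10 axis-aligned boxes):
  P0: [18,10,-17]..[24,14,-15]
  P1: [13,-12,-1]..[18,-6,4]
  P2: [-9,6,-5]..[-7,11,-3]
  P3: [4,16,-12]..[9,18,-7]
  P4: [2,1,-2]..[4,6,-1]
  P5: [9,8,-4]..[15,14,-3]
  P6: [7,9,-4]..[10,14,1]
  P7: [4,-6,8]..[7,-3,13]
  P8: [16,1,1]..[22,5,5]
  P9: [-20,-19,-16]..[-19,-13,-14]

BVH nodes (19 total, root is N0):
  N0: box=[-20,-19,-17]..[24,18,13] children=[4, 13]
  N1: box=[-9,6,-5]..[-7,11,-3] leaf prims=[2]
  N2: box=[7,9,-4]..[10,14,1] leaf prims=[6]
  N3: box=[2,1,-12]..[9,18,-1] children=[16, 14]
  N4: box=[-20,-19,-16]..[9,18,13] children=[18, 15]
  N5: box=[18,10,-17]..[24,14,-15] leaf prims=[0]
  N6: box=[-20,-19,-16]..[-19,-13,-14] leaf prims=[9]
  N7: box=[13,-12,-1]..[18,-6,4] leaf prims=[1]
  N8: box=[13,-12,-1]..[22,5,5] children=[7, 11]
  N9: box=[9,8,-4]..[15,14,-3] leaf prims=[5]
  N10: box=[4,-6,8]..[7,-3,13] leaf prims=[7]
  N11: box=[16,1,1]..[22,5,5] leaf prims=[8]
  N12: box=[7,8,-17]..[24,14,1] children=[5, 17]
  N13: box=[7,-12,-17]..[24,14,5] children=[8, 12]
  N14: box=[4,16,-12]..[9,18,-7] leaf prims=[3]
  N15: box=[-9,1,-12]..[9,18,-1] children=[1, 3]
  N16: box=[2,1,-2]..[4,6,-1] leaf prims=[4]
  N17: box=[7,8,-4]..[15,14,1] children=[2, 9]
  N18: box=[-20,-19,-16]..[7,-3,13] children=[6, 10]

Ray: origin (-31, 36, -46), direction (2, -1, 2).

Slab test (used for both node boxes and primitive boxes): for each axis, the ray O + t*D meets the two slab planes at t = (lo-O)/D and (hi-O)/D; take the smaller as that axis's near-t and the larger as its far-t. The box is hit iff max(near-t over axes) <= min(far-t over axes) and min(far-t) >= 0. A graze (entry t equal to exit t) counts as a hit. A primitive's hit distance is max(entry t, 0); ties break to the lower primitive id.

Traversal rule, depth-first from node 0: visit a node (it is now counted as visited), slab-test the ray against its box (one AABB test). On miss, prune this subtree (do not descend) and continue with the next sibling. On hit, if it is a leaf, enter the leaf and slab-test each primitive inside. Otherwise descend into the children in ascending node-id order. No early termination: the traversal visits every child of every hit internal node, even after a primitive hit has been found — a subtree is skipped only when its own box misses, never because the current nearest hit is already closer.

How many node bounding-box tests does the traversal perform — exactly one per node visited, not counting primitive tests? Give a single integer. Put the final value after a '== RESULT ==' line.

Trace the traversal:
N0 x:[11/2,55/2] y:[18,55] z:[29/2,59/2] -> hit [18,55/2], descend [4, 13]
  N4 x:[11/2,20] y:[18,55] z:[15,59/2] -> hit [18,20], descend [15, 18]
    N15 x:[11,20] y:[18,35] z:[17,45/2] -> hit [18,20], descend [1, 3]
      N1 x:[11,12] y:[25,30] z:[41/2,43/2] -> miss, prune
      N3 x:[33/2,20] y:[18,35] z:[17,45/2] -> hit [18,20], descend [14, 16]
        N14 x:[35/2,20] y:[18,20] z:[17,39/2] -> hit [18,39/2] leaf, test {P3@t=18}
        N16 x:[33/2,35/2] y:[30,35] z:[22,45/2] -> miss, prune
    N18 x:[11/2,19] y:[39,55] z:[15,59/2] -> miss, prune
  N13 x:[19,55/2] y:[22,48] z:[29/2,51/2] -> hit [22,51/2], descend [8, 12]
    N8 x:[22,53/2] y:[31,48] z:[45/2,51/2] -> miss, prune
    N12 x:[19,55/2] y:[22,28] z:[29/2,47/2] -> hit [22,47/2], descend [5, 17]
      N5 x:[49/2,55/2] y:[22,26] z:[29/2,31/2] -> miss, prune
      N17 x:[19,23] y:[22,28] z:[21,47/2] -> hit [22,23], descend [2, 9]
        N2 x:[19,41/2] y:[22,27] z:[21,47/2] -> miss, prune
        N9 x:[20,23] y:[22,28] z:[21,43/2] -> miss, prune

Summary -> nodes [0, 4, 15, 1, 3, 14, 16, 18, 13, 8, 12, 5, 17, 2, 9]; box-tests=15; leaf-entries=1; first=P3

== RESULT ==
15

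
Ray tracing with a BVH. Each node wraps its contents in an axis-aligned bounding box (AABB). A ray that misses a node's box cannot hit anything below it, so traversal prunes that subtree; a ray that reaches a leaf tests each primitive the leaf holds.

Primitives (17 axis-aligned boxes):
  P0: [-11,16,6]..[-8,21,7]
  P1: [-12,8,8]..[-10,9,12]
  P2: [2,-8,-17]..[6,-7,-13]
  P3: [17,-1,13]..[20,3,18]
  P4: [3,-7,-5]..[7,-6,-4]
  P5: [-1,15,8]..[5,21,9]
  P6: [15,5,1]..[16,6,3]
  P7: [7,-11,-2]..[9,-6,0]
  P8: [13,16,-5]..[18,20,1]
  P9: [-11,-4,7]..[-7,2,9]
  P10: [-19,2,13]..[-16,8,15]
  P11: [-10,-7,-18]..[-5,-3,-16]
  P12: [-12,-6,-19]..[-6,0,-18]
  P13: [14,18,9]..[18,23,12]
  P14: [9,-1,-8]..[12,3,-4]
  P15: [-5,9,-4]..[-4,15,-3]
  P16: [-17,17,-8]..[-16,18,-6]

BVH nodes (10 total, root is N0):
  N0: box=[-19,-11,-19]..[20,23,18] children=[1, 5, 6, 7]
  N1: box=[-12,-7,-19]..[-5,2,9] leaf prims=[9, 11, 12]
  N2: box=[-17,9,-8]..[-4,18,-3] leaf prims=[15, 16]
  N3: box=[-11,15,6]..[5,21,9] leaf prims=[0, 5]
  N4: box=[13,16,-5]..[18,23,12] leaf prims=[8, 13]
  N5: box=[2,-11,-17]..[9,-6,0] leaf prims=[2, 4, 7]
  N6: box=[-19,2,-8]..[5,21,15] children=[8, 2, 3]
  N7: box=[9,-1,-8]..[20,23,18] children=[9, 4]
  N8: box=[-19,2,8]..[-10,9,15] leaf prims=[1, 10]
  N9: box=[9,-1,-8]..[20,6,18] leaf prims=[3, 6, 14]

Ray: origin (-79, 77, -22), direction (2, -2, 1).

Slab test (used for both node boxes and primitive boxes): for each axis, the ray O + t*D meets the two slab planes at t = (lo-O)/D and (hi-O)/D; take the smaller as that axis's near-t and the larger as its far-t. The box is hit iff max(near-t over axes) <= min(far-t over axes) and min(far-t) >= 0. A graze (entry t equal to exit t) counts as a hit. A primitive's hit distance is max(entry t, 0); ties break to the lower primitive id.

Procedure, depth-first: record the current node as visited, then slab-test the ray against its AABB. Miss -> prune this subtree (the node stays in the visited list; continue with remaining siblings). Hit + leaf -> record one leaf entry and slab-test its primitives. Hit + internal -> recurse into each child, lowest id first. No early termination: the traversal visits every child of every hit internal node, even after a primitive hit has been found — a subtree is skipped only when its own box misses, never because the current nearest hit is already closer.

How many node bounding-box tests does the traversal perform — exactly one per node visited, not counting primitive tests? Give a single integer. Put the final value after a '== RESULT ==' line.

Traverse from the root:
N0 x:[30,99/2] y:[27,44] z:[3,40] -> hit [30,40], descend [1, 5, 6, 7]
  N1 x:[67/2,37] y:[75/2,42] z:[3,31] -> miss, prune
  N5 x:[81/2,44] y:[83/2,44] z:[5,22] -> miss, prune
  N6 x:[30,42] y:[28,75/2] z:[14,37] -> hit [30,37], descend [2, 3, 8]
    N2 x:[31,75/2] y:[59/2,34] z:[14,19] -> miss, prune
    N3 x:[34,42] y:[28,31] z:[28,31] -> miss, prune
    N8 x:[30,69/2] y:[34,75/2] z:[30,37] -> hit [34,69/2] leaf, test {P1@t=34, P10(miss)}
  N7 x:[44,99/2] y:[27,39] z:[14,40] -> miss, prune

Visited [0, 1, 5, 6, 2, 3, 8, 7]. Tests: 8 box, 1 leaf. Nearest: P1.

== RESULT ==
8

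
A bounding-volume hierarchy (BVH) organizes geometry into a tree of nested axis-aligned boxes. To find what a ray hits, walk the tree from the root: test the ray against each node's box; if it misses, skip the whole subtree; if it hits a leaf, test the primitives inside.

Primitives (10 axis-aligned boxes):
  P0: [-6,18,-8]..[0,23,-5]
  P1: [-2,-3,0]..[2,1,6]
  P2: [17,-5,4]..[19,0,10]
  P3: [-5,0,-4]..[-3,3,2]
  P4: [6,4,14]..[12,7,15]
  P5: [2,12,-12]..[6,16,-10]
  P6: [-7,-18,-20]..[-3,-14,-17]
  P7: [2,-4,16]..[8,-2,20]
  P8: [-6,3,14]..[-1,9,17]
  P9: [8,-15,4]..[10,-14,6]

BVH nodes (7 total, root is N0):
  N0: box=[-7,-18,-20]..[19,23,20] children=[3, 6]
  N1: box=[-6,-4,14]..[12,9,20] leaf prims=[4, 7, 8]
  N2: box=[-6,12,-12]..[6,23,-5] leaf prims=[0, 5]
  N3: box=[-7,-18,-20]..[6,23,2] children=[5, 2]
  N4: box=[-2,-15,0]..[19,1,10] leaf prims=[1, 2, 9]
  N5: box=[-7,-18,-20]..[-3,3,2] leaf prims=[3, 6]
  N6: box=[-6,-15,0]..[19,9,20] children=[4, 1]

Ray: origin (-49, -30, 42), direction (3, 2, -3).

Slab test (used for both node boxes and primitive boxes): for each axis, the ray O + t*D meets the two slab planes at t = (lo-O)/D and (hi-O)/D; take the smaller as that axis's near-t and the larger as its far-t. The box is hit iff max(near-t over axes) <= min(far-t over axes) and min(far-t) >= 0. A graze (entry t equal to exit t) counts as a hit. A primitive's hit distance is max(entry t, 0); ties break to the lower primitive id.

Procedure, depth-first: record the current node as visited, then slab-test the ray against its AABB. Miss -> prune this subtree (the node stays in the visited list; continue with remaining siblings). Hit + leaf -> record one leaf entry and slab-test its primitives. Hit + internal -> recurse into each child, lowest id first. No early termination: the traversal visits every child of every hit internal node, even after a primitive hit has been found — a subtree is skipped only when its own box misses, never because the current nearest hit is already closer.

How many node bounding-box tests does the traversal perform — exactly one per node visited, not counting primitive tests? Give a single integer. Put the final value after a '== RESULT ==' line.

Trace the traversal:
N0 x:[14,68/3] y:[6,53/2] z:[22/3,62/3] -> hit [14,62/3], descend [3, 6]
  N3 x:[14,55/3] y:[6,53/2] z:[40/3,62/3] -> hit [14,55/3], descend [2, 5]
    N2 x:[43/3,55/3] y:[21,53/2] z:[47/3,18] -> miss, prune
    N5 x:[14,46/3] y:[6,33/2] z:[40/3,62/3] -> hit [14,46/3] leaf, test {P3@t=15, P6(miss)}
  N6 x:[43/3,68/3] y:[15/2,39/2] z:[22/3,14] -> miss, prune

Visited [0, 3, 2, 5, 6]. Tests: 5 box, 1 leaf. Nearest: P3.

== RESULT ==
5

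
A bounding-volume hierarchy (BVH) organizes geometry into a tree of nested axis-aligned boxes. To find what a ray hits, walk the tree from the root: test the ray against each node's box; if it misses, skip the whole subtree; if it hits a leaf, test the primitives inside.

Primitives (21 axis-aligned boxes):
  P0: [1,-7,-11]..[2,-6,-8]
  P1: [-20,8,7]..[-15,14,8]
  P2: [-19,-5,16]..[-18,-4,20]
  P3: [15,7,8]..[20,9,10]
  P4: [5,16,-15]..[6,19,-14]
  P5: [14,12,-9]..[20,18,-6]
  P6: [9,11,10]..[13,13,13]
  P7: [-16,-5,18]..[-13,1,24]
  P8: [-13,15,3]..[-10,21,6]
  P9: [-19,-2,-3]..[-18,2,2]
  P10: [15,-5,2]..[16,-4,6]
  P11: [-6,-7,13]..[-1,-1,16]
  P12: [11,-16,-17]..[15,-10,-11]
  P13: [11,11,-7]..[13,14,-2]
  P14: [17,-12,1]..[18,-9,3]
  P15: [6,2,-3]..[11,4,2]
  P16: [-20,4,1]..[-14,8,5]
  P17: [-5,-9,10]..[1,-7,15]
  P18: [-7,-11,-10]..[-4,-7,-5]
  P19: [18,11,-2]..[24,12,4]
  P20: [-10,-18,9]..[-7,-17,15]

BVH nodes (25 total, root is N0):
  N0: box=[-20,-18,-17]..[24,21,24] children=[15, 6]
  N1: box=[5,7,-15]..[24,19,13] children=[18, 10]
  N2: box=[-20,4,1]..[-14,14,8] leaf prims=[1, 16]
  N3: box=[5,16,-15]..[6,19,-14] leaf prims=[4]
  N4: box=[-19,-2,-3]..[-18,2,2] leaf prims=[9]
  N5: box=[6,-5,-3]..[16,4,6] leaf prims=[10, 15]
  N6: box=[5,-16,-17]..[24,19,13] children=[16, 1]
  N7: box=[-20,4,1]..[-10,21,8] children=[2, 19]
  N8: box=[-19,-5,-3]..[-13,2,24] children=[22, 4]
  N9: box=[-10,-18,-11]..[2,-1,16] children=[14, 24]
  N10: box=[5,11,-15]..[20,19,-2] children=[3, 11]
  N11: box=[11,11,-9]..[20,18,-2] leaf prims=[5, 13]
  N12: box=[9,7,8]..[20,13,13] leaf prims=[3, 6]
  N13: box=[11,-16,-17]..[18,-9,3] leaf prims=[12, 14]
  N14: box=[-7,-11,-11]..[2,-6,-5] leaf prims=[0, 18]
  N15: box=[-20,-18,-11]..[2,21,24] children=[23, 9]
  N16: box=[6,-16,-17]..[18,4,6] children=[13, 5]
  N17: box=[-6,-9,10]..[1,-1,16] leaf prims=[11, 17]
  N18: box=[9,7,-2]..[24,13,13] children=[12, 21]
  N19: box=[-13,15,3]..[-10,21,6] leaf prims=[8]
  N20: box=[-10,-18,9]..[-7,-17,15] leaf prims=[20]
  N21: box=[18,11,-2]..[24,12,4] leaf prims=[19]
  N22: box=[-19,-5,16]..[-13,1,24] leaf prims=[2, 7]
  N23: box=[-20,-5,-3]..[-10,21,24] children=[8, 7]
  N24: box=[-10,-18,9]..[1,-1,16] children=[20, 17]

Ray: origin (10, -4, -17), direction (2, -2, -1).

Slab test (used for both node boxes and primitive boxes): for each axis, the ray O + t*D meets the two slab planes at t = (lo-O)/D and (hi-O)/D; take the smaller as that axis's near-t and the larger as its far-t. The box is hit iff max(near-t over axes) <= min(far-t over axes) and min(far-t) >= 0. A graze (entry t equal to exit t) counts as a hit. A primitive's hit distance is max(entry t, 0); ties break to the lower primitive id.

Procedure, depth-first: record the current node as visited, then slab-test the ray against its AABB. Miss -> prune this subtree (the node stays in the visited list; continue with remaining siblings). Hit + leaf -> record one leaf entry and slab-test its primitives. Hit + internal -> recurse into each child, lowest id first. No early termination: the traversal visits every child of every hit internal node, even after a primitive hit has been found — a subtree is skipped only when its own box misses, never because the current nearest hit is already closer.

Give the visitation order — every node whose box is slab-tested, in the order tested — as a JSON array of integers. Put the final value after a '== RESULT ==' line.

Traverse from the root:
N0 x:[-15,7] y:[-25/2,7] z:[-41,0] -> hit [-25/2,0], descend [6, 15]
  N6 x:[-5/2,7] y:[-23/2,6] z:[-30,0] -> hit [-5/2,0], descend [1, 16]
    N1 x:[-5/2,7] y:[-23/2,-11/2] z:[-30,-2] -> miss, prune
    N16 x:[-2,4] y:[-4,6] z:[-23,0] -> hit [-2,0], descend [5, 13]
      N5 x:[-2,3] y:[-4,1/2] z:[-23,-14] -> miss, prune
      N13 x:[1/2,4] y:[5/2,6] z:[-20,0] -> miss, prune
  N15 x:[-15,-4] y:[-25/2,7] z:[-41,-6] -> miss, prune

Visited [0, 6, 1, 16, 5, 13, 15]. Tests: 7 box, 0 leaf. Nearest: miss.

== RESULT ==
[0, 6, 1, 16, 5, 13, 15]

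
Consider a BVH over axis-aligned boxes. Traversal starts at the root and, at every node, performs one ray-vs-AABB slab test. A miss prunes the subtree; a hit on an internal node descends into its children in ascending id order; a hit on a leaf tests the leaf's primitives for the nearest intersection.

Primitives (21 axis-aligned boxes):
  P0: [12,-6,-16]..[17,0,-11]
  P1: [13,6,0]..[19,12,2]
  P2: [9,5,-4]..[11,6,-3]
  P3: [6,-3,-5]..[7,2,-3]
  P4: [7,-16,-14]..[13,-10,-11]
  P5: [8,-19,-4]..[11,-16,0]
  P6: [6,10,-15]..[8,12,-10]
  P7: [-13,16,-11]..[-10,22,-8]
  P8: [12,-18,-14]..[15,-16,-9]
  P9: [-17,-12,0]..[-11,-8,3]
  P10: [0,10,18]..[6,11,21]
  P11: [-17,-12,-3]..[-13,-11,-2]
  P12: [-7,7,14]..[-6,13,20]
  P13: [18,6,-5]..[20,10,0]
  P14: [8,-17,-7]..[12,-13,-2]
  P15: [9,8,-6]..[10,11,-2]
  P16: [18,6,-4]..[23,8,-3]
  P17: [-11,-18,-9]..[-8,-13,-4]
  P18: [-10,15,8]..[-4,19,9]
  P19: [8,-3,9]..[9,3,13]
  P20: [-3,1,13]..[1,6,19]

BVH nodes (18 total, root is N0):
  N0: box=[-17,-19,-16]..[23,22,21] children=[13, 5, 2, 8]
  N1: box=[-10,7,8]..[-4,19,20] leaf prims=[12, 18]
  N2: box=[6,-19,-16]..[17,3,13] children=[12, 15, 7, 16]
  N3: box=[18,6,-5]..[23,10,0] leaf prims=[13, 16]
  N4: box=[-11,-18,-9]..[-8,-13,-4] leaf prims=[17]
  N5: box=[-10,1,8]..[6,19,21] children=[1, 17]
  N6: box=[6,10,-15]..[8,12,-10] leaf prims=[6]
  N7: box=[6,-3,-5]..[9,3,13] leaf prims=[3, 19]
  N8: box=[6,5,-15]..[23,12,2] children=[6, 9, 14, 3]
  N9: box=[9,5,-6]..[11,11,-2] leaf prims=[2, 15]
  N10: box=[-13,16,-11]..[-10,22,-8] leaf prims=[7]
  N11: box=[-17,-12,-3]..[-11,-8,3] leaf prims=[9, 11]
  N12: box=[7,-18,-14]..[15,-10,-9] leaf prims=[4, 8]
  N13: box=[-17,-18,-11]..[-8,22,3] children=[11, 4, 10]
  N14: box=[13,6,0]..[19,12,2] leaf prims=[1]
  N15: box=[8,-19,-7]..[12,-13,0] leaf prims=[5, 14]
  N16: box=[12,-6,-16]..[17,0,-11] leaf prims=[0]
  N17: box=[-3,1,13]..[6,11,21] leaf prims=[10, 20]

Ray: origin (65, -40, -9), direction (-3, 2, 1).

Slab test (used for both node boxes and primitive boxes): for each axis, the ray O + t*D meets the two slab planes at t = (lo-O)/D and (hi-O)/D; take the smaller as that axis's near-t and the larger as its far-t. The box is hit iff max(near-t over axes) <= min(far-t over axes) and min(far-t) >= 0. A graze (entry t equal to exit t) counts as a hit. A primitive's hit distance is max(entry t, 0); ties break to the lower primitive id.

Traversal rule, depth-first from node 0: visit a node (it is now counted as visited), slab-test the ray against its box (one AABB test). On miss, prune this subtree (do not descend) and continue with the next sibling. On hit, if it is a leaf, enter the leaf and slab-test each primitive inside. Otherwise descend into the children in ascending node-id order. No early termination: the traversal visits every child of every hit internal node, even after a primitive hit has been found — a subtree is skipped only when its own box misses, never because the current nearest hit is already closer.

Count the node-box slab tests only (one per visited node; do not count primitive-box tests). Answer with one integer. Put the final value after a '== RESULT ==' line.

Walk:
N0 x:[14,82/3] y:[21/2,31] z:[-7,30] -> hit [14,82/3], descend [2, 5, 8, 13]
  N2 x:[16,59/3] y:[21/2,43/2] z:[-7,22] -> hit [16,59/3], descend [7, 12, 15, 16]
    N7 x:[56/3,59/3] y:[37/2,43/2] z:[4,22] -> hit [56/3,59/3] leaf, test {P3(miss), P19@t=56/3}
    N12 x:[50/3,58/3] y:[11,15] z:[-5,0] -> miss, prune
    N15 x:[53/3,19] y:[21/2,27/2] z:[2,9] -> miss, prune
    N16 x:[16,53/3] y:[17,20] z:[-7,-2] -> miss, prune
  N5 x:[59/3,25] y:[41/2,59/2] z:[17,30] -> hit [41/2,25], descend [1, 17]
    N1 x:[23,25] y:[47/2,59/2] z:[17,29] -> hit [47/2,25] leaf, test {P12@t=71/3, P18(miss)}
    N17 x:[59/3,68/3] y:[41/2,51/2] z:[22,30] -> hit [22,68/3] leaf, test {P10(miss), P20@t=22}
  N8 x:[14,59/3] y:[45/2,26] z:[-6,11] -> miss, prune
  N13 x:[73/3,82/3] y:[11,31] z:[-2,12] -> miss, prune

order=[0, 2, 7, 12, 15, 16, 5, 1, 17, 8, 13]  |boxes|=11  |leaves|=3  hit=P19

== RESULT ==
11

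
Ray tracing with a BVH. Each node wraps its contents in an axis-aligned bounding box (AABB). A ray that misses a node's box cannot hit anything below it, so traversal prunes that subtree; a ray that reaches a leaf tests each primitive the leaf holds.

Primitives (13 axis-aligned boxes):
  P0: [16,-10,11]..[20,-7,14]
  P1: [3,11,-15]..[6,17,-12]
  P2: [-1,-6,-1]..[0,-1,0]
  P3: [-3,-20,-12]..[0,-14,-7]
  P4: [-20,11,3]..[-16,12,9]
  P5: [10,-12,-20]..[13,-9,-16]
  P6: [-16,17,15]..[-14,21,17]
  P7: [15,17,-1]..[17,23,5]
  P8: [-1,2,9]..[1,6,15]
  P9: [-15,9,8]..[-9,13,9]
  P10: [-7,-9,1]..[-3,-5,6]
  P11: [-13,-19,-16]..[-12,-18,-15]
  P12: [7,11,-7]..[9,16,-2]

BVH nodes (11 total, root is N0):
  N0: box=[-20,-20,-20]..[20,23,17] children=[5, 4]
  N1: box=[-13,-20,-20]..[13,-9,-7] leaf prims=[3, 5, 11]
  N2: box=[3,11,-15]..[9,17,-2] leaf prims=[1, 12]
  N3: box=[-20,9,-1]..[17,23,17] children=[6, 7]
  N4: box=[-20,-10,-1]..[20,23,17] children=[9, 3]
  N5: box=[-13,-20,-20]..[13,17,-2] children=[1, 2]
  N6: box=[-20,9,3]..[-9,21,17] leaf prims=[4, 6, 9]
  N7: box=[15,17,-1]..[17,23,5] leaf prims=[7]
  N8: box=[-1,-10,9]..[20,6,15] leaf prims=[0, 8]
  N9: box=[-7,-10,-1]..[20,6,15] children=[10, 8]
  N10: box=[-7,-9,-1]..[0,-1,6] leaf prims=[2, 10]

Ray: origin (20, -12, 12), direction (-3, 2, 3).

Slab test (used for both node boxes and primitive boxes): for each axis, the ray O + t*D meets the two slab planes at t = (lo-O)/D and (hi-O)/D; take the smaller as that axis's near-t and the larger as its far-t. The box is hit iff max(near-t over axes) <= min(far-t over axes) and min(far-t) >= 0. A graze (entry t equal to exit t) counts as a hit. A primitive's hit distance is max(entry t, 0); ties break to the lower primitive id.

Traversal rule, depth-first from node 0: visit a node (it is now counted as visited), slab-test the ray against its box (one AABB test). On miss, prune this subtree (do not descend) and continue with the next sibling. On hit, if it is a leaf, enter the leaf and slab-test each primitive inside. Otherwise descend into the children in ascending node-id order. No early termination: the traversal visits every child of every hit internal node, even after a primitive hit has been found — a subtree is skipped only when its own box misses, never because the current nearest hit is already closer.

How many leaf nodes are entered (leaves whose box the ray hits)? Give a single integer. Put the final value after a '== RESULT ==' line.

Walk:
N0 x:[0,40/3] y:[-4,35/2] z:[-32/3,5/3] -> hit [0,5/3], descend [4, 5]
  N4 x:[0,40/3] y:[1,35/2] z:[-13/3,5/3] -> hit [1,5/3], descend [3, 9]
    N3 x:[1,40/3] y:[21/2,35/2] z:[-13/3,5/3] -> miss, prune
    N9 x:[0,9] y:[1,9] z:[-13/3,1] -> hit [1,1], descend [8, 10]
      N8 x:[0,7] y:[1,9] z:[-1,1] -> hit [1,1] leaf, test {P0(miss), P8(miss)}
      N10 x:[20/3,9] y:[3/2,11/2] z:[-13/3,-2] -> miss, prune
  N5 x:[7/3,11] y:[-4,29/2] z:[-32/3,-14/3] -> miss, prune

order=[0, 4, 3, 9, 8, 10, 5]  |boxes|=7  |leaves|=1  hit=miss

== RESULT ==
1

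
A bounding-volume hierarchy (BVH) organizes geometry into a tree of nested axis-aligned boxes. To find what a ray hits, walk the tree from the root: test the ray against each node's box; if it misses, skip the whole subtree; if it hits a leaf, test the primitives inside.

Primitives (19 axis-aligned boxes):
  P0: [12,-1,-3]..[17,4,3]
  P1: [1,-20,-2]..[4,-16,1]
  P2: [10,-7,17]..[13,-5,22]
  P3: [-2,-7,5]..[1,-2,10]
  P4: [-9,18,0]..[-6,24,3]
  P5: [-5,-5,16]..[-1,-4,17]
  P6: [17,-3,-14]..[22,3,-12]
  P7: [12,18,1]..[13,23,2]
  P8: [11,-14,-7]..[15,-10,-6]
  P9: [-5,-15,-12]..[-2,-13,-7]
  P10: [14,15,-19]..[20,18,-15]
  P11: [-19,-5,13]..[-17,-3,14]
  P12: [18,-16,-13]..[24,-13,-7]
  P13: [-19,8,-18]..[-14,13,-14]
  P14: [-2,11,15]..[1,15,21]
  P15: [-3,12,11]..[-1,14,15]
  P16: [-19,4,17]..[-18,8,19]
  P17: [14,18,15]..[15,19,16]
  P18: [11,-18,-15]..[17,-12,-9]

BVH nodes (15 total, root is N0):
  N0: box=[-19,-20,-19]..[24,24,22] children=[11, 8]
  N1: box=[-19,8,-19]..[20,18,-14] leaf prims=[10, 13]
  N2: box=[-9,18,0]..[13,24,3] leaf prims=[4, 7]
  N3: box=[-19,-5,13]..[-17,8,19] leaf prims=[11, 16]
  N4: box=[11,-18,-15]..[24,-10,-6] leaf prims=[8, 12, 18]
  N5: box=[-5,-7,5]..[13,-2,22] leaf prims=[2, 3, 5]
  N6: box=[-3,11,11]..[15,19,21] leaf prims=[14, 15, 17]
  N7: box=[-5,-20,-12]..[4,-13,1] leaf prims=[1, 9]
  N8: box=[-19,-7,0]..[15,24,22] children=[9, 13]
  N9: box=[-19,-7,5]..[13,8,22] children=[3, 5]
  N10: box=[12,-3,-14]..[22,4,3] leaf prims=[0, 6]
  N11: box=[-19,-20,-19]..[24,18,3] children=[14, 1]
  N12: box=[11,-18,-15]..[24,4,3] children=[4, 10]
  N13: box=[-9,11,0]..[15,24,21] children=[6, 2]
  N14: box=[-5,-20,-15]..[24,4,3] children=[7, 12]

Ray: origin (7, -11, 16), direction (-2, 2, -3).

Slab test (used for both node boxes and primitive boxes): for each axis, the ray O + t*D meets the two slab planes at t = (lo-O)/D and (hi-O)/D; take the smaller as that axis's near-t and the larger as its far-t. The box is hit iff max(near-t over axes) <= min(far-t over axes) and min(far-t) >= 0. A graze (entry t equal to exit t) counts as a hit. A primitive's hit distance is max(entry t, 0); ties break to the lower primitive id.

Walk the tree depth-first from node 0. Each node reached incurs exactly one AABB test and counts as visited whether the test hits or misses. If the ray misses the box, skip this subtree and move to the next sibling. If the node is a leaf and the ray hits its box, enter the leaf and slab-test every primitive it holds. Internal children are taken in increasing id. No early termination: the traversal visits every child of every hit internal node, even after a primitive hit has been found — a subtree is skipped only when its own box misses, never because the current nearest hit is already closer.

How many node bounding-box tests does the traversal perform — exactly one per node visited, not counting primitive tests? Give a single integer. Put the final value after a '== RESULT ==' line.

Traverse from the root:
N0 x:[-17/2,13] y:[-9/2,35/2] z:[-2,35/3] -> hit [-2,35/3], descend [8, 11]
  N8 x:[-4,13] y:[2,35/2] z:[-2,16/3] -> hit [2,16/3], descend [9, 13]
    N9 x:[-3,13] y:[2,19/2] z:[-2,11/3] -> hit [2,11/3], descend [3, 5]
      N3 x:[12,13] y:[3,19/2] z:[-1,1] -> miss, prune
      N5 x:[-3,6] y:[2,9/2] z:[-2,11/3] -> hit [2,11/3] leaf, test {P2(miss), P3@t=3, P5(miss)}
    N13 x:[-4,8] y:[11,35/2] z:[-5/3,16/3] -> miss, prune
  N11 x:[-17/2,13] y:[-9/2,29/2] z:[13/3,35/3] -> hit [13/3,35/3], descend [1, 14]
    N1 x:[-13/2,13] y:[19/2,29/2] z:[10,35/3] -> hit [10,35/3] leaf, test {P10(miss), P13@t=21/2}
    N14 x:[-17/2,6] y:[-9/2,15/2] z:[13/3,31/3] -> hit [13/3,6], descend [7, 12]
      N7 x:[3/2,6] y:[-9/2,-1] z:[5,28/3] -> miss, prune
      N12 x:[-17/2,-2] y:[-7/2,15/2] z:[13/3,31/3] -> miss, prune

order=[0, 8, 9, 3, 5, 13, 11, 1, 14, 7, 12]  |boxes|=11  |leaves|=2  hit=P3

== RESULT ==
11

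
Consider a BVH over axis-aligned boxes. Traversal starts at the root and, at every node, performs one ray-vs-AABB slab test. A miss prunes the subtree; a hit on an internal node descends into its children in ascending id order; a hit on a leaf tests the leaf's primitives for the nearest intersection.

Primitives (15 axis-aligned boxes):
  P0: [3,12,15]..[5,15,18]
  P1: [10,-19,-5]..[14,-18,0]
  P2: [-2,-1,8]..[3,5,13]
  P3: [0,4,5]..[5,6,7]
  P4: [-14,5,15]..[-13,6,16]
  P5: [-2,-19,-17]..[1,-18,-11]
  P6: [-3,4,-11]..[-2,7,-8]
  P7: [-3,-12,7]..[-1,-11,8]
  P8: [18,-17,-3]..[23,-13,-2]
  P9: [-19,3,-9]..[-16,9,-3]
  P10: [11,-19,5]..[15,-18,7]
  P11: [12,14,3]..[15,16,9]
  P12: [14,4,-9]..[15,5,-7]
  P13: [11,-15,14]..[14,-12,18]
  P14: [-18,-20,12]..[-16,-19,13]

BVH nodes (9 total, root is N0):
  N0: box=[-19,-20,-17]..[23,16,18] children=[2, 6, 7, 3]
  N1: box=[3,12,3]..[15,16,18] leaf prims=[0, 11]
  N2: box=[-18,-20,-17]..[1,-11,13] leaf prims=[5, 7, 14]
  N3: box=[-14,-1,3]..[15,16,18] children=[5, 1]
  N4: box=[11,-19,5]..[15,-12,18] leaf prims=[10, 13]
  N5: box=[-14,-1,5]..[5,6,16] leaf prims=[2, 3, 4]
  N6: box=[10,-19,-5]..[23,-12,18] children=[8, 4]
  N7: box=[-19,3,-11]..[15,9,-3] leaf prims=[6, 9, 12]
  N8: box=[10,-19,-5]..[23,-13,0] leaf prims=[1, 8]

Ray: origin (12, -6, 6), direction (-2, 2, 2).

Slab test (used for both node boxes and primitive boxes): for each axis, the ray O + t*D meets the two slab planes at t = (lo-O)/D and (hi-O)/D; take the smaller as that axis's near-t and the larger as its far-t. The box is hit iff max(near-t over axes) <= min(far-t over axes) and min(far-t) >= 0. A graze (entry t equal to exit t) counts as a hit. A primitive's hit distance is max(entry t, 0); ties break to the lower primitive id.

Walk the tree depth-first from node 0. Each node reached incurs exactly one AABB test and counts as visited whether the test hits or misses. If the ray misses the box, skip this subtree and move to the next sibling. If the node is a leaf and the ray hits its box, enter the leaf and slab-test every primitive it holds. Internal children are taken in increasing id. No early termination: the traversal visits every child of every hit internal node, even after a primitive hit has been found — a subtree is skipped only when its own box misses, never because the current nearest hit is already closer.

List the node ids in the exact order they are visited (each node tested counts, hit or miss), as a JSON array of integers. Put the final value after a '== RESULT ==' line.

Traverse from the root:
N0 x:[-11/2,31/2] y:[-7,11] z:[-23/2,6] -> hit [-11/2,6], descend [2, 3, 6, 7]
  N2 x:[11/2,15] y:[-7,-5/2] z:[-23/2,7/2] -> miss, prune
  N3 x:[-3/2,13] y:[5/2,11] z:[-3/2,6] -> hit [5/2,6], descend [1, 5]
    N1 x:[-3/2,9/2] y:[9,11] z:[-3/2,6] -> miss, prune
    N5 x:[7/2,13] y:[5/2,6] z:[-1/2,5] -> hit [7/2,5] leaf, test {P2(miss), P3(miss), P4(miss)}
  N6 x:[-11/2,1] y:[-13/2,-3] z:[-11/2,6] -> miss, prune
  N7 x:[-3/2,31/2] y:[9/2,15/2] z:[-17/2,-9/2] -> miss, prune

Visited [0, 2, 3, 1, 5, 6, 7]. Tests: 7 box, 1 leaf. Nearest: miss.

== RESULT ==
[0, 2, 3, 1, 5, 6, 7]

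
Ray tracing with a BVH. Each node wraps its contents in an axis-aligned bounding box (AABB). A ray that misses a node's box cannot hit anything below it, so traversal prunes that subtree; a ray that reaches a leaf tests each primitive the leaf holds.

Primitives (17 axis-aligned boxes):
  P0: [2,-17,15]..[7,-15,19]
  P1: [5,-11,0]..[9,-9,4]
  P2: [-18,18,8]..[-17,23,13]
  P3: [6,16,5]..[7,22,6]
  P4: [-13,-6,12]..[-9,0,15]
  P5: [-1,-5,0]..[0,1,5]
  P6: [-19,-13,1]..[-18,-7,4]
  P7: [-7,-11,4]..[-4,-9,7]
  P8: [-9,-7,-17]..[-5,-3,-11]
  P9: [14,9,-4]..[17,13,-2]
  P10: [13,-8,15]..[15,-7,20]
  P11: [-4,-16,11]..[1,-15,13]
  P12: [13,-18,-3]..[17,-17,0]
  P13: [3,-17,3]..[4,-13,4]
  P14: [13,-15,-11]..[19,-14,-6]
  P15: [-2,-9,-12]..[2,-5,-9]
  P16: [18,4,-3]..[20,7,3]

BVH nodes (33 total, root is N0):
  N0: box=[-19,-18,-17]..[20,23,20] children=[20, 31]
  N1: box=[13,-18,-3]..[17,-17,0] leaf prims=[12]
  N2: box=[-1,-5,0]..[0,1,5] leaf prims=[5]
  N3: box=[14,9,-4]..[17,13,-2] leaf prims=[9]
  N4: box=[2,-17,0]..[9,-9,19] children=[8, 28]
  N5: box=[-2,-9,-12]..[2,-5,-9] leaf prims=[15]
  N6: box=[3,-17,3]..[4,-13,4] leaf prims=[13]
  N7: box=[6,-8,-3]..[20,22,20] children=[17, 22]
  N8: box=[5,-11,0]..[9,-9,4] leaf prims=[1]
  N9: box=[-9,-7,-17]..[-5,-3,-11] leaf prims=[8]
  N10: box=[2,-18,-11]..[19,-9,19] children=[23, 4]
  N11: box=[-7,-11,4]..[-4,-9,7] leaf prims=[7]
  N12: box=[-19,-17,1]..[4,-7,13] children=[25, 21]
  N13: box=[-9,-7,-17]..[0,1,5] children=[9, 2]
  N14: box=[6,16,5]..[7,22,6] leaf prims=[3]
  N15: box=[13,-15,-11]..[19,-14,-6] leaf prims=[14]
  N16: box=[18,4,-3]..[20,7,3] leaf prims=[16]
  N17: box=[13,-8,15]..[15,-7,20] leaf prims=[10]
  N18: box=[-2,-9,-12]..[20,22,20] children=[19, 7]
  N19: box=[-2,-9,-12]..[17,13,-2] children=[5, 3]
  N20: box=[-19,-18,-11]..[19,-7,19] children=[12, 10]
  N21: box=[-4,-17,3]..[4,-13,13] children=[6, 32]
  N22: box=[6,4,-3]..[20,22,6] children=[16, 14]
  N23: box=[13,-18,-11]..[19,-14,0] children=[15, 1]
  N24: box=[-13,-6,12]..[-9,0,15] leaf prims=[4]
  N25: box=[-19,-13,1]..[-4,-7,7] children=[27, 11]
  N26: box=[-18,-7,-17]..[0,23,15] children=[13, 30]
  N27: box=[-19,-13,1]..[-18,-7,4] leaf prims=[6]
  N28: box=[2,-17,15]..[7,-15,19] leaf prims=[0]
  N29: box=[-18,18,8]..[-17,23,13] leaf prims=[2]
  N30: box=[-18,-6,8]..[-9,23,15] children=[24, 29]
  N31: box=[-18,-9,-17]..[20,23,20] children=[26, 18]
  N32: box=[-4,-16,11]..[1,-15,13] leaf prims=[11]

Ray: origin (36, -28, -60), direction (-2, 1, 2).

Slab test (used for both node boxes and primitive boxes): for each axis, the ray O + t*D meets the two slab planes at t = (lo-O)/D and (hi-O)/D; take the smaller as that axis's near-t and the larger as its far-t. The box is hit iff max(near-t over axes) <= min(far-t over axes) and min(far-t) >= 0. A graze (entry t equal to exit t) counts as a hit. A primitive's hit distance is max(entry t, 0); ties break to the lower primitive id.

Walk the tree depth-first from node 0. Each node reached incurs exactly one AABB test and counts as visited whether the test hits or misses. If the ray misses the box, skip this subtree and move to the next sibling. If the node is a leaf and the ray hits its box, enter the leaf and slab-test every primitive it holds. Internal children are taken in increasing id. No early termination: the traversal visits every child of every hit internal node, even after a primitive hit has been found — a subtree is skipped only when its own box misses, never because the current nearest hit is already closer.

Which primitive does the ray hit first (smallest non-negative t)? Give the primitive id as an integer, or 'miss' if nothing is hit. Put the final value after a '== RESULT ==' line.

Traverse from the root:
N0 x:[8,55/2] y:[10,51] z:[43/2,40] -> hit [43/2,55/2], descend [20, 31]
  N20 x:[17/2,55/2] y:[10,21] z:[49/2,79/2] -> miss, prune
  N31 x:[8,27] y:[19,51] z:[43/2,40] -> hit [43/2,27], descend [18, 26]
    N18 x:[8,19] y:[19,50] z:[24,40] -> miss, prune
    N26 x:[18,27] y:[21,51] z:[43/2,75/2] -> hit [43/2,27], descend [13, 30]
      N13 x:[18,45/2] y:[21,29] z:[43/2,65/2] -> hit [43/2,45/2], descend [2, 9]
        N2 x:[18,37/2] y:[23,29] z:[30,65/2] -> miss, prune
        N9 x:[41/2,45/2] y:[21,25] z:[43/2,49/2] -> hit [43/2,45/2] leaf, test {P8@t=43/2}
      N30 x:[45/2,27] y:[22,51] z:[34,75/2] -> miss, prune

9 AABB tests over nodes [0, 20, 31, 18, 26, 13, 2, 9, 30]; 1 leaf entered; closest P8.

== RESULT ==
8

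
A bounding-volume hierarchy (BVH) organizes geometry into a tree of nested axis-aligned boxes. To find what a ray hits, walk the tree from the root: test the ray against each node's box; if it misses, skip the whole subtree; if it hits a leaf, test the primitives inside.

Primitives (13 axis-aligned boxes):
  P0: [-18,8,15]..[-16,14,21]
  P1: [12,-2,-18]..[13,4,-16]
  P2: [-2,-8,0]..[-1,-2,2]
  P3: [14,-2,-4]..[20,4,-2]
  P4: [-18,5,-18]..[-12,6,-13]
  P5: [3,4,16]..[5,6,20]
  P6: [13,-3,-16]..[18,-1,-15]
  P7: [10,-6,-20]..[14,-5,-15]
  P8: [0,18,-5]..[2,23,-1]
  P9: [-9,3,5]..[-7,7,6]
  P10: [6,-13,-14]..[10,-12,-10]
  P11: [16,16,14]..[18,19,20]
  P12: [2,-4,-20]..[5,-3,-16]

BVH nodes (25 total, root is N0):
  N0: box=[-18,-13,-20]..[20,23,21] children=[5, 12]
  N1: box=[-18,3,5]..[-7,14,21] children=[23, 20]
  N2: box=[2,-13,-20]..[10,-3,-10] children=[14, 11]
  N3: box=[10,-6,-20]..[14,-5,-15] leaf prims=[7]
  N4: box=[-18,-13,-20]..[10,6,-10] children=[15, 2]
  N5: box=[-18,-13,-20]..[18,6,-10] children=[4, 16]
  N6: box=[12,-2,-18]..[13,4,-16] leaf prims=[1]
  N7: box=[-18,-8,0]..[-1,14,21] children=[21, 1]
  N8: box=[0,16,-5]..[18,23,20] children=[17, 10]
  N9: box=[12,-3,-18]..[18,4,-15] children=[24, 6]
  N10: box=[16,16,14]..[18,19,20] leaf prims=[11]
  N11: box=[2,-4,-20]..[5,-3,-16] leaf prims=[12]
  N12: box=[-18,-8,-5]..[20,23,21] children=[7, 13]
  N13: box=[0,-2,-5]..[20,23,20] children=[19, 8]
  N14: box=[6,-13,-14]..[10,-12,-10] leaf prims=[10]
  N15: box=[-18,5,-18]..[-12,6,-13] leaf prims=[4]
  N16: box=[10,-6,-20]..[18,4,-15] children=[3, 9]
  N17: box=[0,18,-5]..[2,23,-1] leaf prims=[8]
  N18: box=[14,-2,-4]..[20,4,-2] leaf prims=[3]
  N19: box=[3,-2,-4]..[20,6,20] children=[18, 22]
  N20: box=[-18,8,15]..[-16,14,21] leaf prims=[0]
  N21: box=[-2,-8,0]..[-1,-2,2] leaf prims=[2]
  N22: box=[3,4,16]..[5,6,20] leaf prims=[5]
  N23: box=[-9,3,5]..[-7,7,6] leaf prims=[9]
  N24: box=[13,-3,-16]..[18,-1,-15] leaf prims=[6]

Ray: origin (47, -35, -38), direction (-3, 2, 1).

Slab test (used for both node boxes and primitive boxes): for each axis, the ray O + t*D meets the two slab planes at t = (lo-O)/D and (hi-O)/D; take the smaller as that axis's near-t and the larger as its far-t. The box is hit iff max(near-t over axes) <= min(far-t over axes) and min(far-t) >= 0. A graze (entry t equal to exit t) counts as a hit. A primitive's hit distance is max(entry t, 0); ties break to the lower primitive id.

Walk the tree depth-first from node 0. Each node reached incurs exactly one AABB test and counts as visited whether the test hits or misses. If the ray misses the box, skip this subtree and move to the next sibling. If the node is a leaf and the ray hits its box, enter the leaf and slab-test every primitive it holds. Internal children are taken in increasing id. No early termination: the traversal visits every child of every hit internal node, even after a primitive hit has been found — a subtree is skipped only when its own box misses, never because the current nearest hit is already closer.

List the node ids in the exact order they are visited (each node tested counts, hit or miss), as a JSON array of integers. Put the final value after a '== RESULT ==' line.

Walk:
N0 x:[9,65/3] y:[11,29] z:[18,59] -> hit [18,65/3], descend [5, 12]
  N5 x:[29/3,65/3] y:[11,41/2] z:[18,28] -> hit [18,41/2], descend [4, 16]
    N4 x:[37/3,65/3] y:[11,41/2] z:[18,28] -> hit [18,41/2], descend [2, 15]
      N2 x:[37/3,15] y:[11,16] z:[18,28] -> miss, prune
      N15 x:[59/3,65/3] y:[20,41/2] z:[20,25] -> hit [20,41/2] leaf, test {P4@t=20}
    N16 x:[29/3,37/3] y:[29/2,39/2] z:[18,23] -> miss, prune
  N12 x:[9,65/3] y:[27/2,29] z:[33,59] -> miss, prune

Summary -> nodes [0, 5, 4, 2, 15, 16, 12]; box-tests=7; leaf-entries=1; first=P4

== RESULT ==
[0, 5, 4, 2, 15, 16, 12]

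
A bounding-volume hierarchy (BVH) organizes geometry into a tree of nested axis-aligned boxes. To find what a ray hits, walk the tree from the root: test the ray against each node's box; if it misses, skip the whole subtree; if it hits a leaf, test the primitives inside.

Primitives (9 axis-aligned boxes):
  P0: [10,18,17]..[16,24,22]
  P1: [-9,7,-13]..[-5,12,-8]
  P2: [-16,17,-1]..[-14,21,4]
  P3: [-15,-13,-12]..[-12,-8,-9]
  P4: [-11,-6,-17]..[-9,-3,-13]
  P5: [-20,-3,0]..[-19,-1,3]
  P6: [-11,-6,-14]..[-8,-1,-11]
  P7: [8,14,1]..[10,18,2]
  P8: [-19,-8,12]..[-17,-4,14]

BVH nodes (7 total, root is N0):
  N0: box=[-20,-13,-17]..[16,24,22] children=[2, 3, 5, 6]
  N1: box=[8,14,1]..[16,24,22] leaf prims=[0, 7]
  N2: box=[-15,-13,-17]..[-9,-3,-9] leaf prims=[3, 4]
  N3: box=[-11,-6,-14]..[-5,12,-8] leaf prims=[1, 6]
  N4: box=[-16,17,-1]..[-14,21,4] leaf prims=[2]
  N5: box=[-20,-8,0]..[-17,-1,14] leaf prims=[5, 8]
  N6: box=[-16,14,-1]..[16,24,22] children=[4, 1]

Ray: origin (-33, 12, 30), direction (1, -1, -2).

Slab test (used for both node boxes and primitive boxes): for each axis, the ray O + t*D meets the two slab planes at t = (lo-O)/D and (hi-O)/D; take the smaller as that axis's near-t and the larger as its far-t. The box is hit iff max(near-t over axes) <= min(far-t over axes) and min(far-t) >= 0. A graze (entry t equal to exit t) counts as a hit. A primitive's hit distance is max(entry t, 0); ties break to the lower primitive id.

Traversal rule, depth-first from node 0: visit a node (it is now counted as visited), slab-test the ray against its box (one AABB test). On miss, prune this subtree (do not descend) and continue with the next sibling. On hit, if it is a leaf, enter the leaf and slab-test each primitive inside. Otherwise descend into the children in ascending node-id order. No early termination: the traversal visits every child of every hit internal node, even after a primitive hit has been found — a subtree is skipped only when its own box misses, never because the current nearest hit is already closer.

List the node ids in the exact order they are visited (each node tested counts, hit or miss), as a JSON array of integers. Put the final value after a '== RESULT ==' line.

Traverse from the root:
N0 x:[13,49] y:[-12,25] z:[4,47/2] -> hit [13,47/2], descend [2, 3, 5, 6]
  N2 x:[18,24] y:[15,25] z:[39/2,47/2] -> hit [39/2,47/2] leaf, test {P3@t=20, P4(miss)}
  N3 x:[22,28] y:[0,18] z:[19,22] -> miss, prune
  N5 x:[13,16] y:[13,20] z:[8,15] -> hit [13,15] leaf, test {P5@t=27/2, P8(miss)}
  N6 x:[17,49] y:[-12,-2] z:[4,31/2] -> miss, prune

order=[0, 2, 3, 5, 6]  |boxes|=5  |leaves|=2  hit=P5

== RESULT ==
[0, 2, 3, 5, 6]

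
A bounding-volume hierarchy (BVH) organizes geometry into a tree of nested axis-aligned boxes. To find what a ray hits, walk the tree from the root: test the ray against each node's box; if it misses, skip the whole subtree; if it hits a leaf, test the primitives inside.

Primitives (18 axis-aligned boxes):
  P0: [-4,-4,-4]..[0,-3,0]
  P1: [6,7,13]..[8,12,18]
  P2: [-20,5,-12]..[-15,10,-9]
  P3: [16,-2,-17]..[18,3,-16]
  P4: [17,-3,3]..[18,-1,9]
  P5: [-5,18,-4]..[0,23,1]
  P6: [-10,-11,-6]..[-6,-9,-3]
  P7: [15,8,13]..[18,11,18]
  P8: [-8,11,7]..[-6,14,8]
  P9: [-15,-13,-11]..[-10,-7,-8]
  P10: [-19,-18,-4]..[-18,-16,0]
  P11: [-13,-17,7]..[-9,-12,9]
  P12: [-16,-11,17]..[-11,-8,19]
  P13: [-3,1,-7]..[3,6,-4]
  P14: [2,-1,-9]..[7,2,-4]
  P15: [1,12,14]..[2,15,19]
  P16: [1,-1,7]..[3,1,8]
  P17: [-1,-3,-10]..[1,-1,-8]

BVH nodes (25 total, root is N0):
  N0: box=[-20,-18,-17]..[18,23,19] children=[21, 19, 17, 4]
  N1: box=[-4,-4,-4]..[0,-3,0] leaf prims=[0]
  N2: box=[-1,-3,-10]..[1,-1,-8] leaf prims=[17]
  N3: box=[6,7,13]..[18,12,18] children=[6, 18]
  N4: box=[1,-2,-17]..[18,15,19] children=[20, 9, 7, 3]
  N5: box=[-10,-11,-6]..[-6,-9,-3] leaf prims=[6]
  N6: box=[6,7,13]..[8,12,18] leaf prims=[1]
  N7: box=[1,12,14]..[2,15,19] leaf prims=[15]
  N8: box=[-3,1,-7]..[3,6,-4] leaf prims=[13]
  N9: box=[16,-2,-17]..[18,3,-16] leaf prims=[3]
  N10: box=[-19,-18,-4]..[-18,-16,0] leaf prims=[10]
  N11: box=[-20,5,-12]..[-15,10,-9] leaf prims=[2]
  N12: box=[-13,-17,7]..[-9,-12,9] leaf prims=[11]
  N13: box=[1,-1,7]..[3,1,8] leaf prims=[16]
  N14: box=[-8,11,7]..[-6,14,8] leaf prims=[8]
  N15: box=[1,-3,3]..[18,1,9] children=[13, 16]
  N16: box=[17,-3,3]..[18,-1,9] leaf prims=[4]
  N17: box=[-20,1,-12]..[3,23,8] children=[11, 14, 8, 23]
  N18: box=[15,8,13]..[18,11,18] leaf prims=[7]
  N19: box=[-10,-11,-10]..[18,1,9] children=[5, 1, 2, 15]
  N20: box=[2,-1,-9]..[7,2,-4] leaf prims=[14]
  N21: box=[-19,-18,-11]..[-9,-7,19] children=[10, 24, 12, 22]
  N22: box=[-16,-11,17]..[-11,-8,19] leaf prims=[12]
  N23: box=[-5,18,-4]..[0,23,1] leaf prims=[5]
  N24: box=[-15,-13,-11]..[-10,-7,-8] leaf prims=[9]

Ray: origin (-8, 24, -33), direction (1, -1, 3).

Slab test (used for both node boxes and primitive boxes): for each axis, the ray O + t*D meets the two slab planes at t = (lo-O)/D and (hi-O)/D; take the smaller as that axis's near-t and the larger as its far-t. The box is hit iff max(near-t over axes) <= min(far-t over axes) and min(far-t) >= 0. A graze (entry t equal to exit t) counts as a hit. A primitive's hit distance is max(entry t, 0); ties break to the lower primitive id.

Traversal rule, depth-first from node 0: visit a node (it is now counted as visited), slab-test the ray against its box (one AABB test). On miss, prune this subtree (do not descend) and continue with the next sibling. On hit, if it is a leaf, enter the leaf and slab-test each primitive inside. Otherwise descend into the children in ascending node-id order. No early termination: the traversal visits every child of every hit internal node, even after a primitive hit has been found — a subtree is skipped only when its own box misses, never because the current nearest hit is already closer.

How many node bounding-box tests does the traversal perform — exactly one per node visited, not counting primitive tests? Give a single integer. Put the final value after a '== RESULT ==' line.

Traverse from the root:
N0 x:[-12,26] y:[1,42] z:[16/3,52/3] -> hit [16/3,52/3], descend [4, 17, 19, 21]
  N4 x:[9,26] y:[9,26] z:[16/3,52/3] -> hit [9,52/3], descend [3, 7, 9, 20]
    N3 x:[14,26] y:[12,17] z:[46/3,17] -> hit [46/3,17], descend [6, 18]
      N6 x:[14,16] y:[12,17] z:[46/3,17] -> hit [46/3,16] leaf, test {P1@t=46/3}
      N18 x:[23,26] y:[13,16] z:[46/3,17] -> miss, prune
    N7 x:[9,10] y:[9,12] z:[47/3,52/3] -> miss, prune
    N9 x:[24,26] y:[21,26] z:[16/3,17/3] -> miss, prune
    N20 x:[10,15] y:[22,25] z:[8,29/3] -> miss, prune
  N17 x:[-12,11] y:[1,23] z:[7,41/3] -> hit [7,11], descend [8, 11, 14, 23]
    N8 x:[5,11] y:[18,23] z:[26/3,29/3] -> miss, prune
    N11 x:[-12,-7] y:[14,19] z:[7,8] -> miss, prune
    N14 x:[0,2] y:[10,13] z:[40/3,41/3] -> miss, prune
    N23 x:[3,8] y:[1,6] z:[29/3,34/3] -> miss, prune
  N19 x:[-2,26] y:[23,35] z:[23/3,14] -> miss, prune
  N21 x:[-11,-1] y:[31,42] z:[22/3,52/3] -> miss, prune

order=[0, 4, 3, 6, 18, 7, 9, 20, 17, 8, 11, 14, 23, 19, 21]  |boxes|=15  |leaves|=1  hit=P1

== RESULT ==
15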